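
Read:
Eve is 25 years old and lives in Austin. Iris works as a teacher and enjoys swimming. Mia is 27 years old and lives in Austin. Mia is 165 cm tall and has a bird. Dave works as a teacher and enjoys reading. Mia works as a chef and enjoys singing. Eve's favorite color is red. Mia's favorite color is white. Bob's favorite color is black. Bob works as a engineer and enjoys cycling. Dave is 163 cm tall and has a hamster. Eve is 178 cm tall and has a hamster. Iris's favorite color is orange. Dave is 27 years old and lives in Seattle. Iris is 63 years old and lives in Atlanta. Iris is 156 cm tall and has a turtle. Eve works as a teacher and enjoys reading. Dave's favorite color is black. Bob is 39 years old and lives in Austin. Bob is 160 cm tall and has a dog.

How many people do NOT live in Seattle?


Not in Seattle: 4

4


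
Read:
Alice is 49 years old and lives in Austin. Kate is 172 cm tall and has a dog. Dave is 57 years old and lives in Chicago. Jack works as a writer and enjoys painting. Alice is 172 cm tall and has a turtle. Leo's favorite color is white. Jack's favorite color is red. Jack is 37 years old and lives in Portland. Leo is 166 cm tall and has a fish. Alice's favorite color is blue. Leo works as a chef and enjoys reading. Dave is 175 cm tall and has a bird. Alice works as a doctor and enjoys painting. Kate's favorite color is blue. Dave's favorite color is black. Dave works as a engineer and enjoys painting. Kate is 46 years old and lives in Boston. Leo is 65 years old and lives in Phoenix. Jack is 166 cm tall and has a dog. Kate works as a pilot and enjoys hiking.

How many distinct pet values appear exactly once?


Unique pet values: 3

3


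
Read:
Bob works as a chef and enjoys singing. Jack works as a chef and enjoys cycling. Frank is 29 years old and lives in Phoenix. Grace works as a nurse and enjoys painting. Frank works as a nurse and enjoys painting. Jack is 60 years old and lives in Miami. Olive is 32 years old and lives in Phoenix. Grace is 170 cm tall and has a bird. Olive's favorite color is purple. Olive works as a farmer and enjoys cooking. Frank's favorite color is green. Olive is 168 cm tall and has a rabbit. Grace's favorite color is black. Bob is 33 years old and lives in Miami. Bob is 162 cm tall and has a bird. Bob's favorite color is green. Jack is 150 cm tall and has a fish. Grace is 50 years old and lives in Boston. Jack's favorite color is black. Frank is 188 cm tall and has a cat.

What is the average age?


Sum=204, n=5, avg=40.8

40.8


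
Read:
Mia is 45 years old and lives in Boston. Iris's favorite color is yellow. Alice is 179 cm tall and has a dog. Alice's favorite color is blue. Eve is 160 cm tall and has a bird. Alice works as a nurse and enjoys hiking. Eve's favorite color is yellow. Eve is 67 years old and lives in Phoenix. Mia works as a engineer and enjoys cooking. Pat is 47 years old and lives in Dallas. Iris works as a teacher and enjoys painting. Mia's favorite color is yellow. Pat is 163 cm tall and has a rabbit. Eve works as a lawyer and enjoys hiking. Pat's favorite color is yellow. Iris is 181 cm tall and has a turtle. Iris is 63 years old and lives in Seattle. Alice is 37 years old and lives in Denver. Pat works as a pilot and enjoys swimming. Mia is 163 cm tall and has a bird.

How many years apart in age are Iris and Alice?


63 vs 37, diff = 26

26


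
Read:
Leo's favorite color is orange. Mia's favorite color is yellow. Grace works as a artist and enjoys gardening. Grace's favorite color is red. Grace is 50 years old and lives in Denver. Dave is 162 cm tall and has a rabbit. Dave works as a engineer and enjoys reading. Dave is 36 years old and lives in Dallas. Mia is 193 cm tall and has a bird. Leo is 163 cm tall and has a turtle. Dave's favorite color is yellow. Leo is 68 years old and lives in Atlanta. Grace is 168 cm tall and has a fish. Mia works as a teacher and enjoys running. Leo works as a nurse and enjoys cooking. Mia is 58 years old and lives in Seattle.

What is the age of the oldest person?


Oldest: Leo at 68

68


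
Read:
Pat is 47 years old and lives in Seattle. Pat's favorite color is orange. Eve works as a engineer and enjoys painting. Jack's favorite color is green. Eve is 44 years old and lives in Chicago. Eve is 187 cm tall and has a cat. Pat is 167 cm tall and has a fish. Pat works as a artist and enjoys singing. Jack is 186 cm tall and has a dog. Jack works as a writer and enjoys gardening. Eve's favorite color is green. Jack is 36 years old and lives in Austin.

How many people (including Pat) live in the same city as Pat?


Pat lives in Seattle. Count = 1

1


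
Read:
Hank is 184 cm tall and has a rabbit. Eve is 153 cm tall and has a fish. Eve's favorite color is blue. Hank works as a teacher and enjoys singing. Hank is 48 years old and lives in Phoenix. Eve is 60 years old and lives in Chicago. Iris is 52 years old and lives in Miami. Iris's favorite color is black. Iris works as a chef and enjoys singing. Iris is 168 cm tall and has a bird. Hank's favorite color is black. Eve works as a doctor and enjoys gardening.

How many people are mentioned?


People: Eve, Iris, Hank. Count = 3

3


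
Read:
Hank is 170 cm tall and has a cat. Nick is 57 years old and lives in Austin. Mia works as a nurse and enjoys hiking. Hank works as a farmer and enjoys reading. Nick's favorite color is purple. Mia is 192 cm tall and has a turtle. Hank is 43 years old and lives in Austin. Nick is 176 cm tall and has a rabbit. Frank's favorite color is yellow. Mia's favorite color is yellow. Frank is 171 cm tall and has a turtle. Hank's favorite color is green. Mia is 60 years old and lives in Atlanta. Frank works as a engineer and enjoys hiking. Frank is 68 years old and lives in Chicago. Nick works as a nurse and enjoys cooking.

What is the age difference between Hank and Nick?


|43 - 57| = 14

14


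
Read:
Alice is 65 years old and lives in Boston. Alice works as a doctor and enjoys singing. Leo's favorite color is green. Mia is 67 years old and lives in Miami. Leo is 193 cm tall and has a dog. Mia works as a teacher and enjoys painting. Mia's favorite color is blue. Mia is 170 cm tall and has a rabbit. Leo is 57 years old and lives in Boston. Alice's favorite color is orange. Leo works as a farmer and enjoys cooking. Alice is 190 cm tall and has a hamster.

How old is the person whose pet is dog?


Person with pet=dog is Leo, age 57

57


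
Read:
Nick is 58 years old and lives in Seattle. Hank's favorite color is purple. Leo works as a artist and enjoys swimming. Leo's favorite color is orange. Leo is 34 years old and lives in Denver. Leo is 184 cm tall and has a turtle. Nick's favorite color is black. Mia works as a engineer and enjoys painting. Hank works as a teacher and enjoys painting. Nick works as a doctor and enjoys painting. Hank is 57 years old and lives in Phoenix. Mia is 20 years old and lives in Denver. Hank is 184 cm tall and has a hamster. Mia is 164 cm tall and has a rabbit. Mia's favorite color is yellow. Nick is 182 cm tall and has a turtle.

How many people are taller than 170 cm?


Taller than 170: 3

3


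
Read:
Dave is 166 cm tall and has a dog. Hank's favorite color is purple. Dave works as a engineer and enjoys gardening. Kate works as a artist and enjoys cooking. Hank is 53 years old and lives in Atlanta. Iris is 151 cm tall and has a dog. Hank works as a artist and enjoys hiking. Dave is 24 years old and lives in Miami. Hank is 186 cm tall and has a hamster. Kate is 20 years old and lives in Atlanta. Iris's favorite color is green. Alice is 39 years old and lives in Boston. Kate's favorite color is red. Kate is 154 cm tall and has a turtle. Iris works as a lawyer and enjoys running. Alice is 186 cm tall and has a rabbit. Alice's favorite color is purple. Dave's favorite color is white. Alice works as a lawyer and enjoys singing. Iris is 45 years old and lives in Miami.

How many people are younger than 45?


Filter: 3

3


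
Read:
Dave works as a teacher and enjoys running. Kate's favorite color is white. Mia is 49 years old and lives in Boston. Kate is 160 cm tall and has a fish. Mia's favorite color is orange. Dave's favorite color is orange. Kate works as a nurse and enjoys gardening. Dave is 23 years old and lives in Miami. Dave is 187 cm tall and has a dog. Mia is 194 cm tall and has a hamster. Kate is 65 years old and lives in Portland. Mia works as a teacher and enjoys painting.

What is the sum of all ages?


65+23+49 = 137

137


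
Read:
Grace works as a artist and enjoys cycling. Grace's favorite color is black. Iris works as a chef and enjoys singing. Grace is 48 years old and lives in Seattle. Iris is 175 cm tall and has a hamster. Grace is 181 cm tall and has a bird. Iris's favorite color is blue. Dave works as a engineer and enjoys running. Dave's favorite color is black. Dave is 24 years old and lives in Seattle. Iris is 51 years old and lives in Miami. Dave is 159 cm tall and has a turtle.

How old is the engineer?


The engineer is Dave, age 24

24


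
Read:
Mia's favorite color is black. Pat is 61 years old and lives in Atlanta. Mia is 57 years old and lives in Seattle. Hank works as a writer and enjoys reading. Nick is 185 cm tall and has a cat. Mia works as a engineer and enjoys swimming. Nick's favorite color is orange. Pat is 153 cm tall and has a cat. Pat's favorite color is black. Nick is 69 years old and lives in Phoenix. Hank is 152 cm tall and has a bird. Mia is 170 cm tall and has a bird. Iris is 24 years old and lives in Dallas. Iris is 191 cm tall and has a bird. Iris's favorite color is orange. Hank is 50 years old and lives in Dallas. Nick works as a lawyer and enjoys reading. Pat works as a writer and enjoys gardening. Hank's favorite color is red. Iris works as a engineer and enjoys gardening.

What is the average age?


Sum=261, n=5, avg=52.2

52.2


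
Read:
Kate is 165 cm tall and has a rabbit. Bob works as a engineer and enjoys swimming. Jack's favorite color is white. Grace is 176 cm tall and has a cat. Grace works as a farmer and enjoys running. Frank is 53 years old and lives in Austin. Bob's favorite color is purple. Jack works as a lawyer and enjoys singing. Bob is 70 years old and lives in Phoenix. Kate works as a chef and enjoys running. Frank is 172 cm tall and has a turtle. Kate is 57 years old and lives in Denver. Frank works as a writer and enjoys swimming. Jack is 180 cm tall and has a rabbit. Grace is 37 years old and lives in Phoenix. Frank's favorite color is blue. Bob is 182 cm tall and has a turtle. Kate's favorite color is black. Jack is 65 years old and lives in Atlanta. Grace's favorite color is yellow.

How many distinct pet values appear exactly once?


Unique pet values: 1

1


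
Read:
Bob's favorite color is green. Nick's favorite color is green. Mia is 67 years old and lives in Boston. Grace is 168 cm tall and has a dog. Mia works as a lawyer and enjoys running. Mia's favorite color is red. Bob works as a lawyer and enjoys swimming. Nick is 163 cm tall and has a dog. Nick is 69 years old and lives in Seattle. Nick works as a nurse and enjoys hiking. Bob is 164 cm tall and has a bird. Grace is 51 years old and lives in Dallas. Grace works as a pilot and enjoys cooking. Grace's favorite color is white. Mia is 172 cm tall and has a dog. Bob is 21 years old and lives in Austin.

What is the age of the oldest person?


Oldest: Nick at 69

69


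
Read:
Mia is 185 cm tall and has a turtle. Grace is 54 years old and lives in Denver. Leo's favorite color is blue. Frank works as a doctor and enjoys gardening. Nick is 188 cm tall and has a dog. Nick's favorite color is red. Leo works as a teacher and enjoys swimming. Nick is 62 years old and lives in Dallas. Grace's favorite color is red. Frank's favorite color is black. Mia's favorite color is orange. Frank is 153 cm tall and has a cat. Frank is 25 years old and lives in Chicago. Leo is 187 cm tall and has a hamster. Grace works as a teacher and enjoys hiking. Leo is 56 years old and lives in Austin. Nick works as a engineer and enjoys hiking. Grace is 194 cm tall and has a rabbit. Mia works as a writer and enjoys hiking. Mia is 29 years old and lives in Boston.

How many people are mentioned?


People: Nick, Leo, Grace, Frank, Mia. Count = 5

5


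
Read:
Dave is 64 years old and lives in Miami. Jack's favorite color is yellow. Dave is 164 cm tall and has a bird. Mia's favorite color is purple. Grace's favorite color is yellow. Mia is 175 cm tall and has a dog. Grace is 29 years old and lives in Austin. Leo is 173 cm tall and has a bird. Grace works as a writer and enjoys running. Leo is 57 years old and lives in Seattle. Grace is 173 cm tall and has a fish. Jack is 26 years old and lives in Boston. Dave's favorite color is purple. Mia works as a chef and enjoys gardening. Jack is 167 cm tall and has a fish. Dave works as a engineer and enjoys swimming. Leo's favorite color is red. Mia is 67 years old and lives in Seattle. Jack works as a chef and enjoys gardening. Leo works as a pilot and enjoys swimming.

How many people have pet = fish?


Count: 2

2


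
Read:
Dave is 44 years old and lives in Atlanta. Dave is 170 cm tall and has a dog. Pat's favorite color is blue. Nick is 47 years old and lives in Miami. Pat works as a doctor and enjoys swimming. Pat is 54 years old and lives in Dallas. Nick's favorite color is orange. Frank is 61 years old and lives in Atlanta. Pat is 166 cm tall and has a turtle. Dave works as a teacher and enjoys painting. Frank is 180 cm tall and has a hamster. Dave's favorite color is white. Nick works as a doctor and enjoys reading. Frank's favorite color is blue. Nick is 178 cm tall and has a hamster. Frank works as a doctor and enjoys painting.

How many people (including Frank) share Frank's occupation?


Frank is a doctor. Count = 3

3


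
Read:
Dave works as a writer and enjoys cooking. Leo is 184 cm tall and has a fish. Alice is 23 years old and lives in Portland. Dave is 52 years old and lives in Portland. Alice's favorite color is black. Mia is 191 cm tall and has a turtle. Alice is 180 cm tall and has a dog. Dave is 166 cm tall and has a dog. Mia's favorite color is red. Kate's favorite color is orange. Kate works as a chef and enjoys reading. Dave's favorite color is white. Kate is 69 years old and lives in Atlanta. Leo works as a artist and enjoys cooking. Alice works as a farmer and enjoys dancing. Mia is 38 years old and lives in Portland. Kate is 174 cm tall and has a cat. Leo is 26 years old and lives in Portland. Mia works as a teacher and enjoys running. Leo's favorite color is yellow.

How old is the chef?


The chef is Kate, age 69

69


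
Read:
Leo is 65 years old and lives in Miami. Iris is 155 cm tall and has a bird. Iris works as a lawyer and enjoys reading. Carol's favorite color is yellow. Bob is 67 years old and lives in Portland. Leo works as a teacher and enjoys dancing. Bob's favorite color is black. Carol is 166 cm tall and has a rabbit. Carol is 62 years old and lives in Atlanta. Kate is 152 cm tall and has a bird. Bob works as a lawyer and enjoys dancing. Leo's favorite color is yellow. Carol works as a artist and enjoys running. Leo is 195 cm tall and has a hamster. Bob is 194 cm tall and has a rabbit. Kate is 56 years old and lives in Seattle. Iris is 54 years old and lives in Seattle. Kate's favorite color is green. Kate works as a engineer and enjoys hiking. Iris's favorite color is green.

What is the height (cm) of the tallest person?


Tallest: Leo at 195 cm

195


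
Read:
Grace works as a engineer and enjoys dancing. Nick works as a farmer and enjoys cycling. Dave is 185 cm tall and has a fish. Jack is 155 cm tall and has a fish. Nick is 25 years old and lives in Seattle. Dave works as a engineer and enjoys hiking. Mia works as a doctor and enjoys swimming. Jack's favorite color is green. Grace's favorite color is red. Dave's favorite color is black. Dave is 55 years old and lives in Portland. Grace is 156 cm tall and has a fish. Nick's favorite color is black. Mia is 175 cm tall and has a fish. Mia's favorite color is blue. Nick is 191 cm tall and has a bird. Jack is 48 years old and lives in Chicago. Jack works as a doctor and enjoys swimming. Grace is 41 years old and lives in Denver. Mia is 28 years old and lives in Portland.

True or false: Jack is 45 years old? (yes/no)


Jack is actually 48. no

no


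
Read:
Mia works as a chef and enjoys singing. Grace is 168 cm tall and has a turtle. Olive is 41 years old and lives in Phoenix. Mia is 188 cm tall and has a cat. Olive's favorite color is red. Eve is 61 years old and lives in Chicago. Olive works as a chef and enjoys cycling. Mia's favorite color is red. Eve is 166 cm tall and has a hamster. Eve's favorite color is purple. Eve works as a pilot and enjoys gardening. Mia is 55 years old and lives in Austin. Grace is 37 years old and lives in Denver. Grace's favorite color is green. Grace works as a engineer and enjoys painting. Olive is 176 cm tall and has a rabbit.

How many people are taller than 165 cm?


Taller than 165: 4

4


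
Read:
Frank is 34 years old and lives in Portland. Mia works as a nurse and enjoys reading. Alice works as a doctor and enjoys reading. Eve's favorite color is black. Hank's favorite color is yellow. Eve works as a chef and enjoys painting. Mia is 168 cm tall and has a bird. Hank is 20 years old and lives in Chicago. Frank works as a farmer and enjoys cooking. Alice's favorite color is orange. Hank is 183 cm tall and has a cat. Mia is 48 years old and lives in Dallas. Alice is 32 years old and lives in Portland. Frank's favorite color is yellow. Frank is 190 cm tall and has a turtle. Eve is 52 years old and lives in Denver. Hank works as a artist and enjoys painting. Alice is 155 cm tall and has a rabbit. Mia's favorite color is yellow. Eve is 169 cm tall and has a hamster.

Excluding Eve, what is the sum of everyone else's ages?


Sum (excluding Eve): 134

134


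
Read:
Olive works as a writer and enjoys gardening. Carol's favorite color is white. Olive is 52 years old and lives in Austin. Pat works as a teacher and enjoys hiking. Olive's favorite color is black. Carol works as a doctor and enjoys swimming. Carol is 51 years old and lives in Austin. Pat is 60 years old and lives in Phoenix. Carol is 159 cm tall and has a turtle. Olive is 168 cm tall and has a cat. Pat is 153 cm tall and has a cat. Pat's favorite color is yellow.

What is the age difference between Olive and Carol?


|52 - 51| = 1

1


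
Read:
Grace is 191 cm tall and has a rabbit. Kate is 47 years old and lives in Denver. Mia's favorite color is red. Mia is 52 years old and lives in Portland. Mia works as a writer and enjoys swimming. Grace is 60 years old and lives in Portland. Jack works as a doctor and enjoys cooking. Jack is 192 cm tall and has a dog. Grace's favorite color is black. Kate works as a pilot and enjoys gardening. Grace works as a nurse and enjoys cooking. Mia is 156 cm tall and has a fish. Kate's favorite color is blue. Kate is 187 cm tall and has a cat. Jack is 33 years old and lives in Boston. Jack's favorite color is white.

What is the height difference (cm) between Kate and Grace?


|187 - 191| = 4

4


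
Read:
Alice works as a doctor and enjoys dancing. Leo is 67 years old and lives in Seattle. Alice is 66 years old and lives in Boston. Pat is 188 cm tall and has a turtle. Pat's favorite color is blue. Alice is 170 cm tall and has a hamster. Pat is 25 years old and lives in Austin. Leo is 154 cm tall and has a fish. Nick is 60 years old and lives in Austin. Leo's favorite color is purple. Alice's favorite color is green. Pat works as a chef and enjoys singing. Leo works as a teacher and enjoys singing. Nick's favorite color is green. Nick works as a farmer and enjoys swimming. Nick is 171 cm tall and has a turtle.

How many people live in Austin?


Count in Austin: 2

2


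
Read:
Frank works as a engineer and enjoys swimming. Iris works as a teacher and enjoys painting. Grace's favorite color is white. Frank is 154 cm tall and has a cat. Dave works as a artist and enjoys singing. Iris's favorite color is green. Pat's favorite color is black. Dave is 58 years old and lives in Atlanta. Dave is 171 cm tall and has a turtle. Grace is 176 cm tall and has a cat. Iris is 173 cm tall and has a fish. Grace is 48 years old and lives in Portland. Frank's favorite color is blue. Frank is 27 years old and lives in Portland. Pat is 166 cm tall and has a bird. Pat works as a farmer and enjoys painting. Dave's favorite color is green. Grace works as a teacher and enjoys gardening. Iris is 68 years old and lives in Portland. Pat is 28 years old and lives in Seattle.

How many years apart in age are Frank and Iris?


27 vs 68, diff = 41

41


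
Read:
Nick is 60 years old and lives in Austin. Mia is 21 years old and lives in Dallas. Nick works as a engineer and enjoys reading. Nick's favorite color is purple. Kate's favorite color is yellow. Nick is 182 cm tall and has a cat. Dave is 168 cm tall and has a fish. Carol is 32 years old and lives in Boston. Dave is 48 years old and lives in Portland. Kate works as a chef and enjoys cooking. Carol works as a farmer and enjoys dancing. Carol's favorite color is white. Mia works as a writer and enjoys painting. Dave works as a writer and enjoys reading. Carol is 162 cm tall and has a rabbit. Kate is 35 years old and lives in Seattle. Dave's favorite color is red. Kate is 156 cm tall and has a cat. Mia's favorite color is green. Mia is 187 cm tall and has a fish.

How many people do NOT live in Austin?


Not in Austin: 4

4


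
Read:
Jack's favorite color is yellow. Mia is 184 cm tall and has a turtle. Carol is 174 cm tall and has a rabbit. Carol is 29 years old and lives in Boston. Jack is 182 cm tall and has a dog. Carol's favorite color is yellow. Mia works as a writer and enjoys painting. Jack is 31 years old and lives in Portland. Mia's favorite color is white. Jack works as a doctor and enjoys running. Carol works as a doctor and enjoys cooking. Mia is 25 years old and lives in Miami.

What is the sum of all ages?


29+31+25 = 85

85


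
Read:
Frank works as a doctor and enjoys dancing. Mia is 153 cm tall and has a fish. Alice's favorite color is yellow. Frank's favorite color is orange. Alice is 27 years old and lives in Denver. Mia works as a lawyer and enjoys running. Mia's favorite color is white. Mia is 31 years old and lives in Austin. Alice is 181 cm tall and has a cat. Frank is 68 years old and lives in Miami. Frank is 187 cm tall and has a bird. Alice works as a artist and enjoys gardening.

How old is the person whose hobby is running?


Person with hobby=running is Mia, age 31

31


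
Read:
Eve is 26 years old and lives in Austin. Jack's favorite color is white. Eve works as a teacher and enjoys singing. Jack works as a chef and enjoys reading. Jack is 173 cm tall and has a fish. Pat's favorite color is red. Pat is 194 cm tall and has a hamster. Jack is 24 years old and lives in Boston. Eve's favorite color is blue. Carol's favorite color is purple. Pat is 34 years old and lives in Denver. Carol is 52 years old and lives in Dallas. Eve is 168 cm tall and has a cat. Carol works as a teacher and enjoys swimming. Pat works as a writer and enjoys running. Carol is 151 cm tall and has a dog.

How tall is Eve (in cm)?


Eve is 168 cm tall

168


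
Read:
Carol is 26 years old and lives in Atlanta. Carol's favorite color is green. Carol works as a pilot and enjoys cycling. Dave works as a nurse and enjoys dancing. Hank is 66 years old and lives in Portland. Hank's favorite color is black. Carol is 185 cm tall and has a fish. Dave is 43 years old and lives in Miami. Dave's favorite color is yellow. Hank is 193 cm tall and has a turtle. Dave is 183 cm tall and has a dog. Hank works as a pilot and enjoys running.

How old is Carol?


Carol is 26 years old

26


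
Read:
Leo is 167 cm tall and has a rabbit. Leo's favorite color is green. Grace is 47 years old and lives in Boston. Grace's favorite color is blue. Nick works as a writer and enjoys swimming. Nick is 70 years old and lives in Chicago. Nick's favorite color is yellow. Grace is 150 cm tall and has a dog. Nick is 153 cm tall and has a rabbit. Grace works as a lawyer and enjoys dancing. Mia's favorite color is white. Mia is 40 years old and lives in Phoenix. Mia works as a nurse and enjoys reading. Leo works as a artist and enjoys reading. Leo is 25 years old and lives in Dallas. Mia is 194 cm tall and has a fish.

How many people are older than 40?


Filter: 2

2


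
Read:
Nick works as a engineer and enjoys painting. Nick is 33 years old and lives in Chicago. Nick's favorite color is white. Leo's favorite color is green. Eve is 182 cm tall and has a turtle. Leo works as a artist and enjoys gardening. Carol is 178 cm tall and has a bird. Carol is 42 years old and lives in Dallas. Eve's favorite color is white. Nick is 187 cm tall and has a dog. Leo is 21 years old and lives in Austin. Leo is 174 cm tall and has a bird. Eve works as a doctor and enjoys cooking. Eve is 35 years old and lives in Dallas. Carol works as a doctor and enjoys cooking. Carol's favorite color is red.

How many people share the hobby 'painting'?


Count: 1

1


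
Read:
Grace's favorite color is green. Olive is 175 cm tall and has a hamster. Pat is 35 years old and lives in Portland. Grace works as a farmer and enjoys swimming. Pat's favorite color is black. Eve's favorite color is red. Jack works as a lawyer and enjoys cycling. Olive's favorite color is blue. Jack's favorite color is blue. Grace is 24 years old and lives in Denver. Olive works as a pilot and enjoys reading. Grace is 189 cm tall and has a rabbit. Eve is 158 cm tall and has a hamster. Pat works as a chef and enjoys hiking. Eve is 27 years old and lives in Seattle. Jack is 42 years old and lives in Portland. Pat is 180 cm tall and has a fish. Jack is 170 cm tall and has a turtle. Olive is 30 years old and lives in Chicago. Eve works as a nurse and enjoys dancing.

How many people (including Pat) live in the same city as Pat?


Pat lives in Portland. Count = 2

2


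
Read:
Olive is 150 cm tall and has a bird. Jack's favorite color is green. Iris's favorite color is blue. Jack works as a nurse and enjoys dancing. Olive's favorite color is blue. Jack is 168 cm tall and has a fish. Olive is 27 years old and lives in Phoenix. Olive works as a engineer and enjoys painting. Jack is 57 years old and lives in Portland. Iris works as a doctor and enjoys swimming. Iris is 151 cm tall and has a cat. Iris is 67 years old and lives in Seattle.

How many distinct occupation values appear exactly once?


Unique occupation values: 3

3


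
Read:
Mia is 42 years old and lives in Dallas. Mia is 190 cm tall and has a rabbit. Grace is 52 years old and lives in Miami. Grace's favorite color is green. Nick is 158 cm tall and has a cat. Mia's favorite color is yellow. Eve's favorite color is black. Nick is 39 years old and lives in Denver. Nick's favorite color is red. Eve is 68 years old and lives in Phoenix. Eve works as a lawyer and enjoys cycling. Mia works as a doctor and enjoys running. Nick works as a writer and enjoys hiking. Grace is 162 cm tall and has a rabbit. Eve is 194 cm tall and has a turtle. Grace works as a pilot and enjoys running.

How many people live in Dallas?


Count in Dallas: 1

1


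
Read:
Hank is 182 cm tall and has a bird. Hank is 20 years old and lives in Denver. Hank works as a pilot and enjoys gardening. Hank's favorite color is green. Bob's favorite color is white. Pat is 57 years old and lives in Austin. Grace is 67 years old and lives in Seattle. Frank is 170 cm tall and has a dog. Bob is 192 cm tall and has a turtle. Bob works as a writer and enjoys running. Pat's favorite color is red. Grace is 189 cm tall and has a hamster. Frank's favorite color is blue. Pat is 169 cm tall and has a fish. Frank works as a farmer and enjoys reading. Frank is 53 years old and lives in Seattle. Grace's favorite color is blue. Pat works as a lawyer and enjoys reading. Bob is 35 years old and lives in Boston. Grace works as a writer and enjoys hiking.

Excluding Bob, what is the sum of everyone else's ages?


Sum (excluding Bob): 197

197


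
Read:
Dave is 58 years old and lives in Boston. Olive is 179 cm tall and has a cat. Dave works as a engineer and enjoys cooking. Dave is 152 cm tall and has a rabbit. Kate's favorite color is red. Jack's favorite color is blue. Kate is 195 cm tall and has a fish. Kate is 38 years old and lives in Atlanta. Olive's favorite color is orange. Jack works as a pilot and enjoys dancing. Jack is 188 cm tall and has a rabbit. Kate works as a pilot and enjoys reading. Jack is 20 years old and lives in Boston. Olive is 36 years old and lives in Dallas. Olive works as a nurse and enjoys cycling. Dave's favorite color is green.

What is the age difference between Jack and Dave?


|20 - 58| = 38

38


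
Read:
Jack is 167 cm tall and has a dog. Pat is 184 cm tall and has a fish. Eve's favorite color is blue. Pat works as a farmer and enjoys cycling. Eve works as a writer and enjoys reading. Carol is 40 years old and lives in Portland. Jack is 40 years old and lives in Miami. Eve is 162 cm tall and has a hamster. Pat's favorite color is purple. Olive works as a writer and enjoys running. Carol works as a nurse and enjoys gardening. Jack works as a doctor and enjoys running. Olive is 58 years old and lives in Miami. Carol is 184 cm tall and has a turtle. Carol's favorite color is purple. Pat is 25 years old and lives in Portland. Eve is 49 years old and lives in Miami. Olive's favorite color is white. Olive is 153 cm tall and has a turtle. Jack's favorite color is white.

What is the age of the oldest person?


Oldest: Olive at 58

58


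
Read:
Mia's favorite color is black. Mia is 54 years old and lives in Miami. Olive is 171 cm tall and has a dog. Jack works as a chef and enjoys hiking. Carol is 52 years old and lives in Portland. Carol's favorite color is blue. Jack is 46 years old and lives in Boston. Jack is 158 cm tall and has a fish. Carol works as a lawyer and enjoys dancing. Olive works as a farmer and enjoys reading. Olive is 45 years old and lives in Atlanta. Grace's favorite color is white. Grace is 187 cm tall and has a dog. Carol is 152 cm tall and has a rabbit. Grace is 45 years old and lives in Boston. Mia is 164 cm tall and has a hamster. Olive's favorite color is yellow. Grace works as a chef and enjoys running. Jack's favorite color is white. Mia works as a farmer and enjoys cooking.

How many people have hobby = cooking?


Count: 1

1


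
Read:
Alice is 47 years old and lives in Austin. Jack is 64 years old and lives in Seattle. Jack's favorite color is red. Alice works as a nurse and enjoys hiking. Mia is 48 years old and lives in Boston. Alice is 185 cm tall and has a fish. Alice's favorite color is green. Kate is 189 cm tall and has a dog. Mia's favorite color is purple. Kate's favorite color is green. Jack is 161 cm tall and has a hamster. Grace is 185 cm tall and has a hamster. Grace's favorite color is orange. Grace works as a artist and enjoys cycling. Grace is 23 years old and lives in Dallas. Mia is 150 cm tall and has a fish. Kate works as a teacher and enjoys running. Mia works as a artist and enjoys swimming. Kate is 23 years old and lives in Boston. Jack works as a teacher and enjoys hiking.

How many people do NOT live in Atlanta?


Not in Atlanta: 5

5


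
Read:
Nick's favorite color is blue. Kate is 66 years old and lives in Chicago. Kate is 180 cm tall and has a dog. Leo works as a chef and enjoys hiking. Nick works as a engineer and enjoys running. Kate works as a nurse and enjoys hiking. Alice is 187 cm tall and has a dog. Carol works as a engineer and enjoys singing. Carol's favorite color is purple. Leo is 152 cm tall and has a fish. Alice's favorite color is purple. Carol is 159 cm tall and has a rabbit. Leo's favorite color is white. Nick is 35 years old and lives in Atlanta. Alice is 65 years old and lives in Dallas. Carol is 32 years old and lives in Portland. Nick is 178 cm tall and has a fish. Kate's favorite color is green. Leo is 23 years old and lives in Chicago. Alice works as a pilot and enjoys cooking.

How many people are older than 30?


Filter: 4

4


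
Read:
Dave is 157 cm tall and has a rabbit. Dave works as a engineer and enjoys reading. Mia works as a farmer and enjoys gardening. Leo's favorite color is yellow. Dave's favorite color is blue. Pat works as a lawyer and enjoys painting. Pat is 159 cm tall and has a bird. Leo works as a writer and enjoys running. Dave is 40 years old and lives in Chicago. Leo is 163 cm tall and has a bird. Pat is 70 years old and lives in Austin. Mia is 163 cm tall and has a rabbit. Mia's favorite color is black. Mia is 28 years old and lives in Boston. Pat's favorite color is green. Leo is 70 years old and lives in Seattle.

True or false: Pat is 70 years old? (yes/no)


Pat is actually 70. yes

yes


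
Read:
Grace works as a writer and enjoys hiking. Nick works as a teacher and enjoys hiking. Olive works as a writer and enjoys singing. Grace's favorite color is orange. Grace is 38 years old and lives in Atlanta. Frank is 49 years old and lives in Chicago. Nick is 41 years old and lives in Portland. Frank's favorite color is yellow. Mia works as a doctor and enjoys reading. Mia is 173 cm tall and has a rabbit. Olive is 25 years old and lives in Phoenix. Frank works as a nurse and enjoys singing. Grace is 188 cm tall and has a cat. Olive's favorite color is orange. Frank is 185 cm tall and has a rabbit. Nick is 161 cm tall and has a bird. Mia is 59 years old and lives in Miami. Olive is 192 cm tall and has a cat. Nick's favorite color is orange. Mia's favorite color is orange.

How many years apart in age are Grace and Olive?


38 vs 25, diff = 13

13


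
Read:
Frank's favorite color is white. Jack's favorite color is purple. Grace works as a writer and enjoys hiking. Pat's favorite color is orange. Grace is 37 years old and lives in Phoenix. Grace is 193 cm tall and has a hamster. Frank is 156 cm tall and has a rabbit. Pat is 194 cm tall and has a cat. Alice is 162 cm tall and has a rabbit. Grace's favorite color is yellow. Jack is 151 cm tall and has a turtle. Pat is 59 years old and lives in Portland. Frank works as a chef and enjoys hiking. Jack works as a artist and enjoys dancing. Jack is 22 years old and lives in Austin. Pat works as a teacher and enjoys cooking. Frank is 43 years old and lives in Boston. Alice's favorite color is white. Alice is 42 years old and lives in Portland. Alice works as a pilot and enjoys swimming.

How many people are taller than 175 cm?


Taller than 175: 2

2


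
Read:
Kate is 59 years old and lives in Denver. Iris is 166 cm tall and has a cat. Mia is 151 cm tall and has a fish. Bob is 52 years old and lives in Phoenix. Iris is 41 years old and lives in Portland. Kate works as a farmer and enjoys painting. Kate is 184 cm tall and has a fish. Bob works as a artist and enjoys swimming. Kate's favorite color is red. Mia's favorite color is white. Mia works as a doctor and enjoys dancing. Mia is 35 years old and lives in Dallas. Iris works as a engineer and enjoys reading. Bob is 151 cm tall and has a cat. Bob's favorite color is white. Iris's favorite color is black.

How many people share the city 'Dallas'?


Count: 1

1


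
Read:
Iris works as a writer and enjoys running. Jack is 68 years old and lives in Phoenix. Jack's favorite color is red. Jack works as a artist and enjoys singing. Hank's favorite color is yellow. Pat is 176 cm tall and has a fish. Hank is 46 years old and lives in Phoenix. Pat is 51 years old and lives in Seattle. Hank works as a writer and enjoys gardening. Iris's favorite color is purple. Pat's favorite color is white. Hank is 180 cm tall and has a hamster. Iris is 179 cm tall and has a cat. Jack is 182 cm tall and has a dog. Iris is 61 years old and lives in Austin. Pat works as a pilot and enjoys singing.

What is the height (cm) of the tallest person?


Tallest: Jack at 182 cm

182


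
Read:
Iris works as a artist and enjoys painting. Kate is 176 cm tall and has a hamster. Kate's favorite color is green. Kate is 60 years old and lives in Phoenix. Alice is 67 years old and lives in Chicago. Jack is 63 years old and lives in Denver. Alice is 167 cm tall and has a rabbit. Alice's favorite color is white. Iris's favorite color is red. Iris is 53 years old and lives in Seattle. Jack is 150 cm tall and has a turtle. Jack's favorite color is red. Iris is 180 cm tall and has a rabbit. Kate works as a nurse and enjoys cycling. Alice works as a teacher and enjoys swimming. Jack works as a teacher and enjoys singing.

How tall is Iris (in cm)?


Iris is 180 cm tall

180


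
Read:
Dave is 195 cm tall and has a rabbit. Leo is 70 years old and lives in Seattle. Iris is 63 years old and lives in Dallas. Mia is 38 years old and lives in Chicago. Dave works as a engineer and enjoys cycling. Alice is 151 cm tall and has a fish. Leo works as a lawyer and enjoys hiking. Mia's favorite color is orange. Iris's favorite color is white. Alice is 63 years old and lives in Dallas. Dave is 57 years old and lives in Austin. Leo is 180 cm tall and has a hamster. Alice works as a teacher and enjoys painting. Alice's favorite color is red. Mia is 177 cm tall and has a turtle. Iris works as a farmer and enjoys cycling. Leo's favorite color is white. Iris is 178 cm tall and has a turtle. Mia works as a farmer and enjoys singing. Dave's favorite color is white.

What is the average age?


Sum=291, n=5, avg=58.2

58.2


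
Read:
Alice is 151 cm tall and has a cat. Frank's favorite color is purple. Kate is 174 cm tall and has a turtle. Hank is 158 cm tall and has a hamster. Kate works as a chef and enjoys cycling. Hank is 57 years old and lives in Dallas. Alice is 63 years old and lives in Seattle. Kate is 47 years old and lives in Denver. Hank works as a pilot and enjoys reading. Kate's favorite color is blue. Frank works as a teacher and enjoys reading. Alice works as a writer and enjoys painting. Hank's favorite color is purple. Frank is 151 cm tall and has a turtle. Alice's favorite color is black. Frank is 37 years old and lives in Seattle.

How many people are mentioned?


People: Kate, Alice, Hank, Frank. Count = 4

4


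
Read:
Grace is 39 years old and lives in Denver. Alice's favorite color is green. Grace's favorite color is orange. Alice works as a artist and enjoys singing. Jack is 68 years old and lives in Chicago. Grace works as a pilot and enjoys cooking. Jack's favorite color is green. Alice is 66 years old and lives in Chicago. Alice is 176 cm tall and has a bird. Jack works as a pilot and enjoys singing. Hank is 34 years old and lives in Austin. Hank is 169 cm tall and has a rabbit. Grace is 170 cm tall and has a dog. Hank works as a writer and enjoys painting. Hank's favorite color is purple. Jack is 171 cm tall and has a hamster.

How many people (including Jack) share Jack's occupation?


Jack is a pilot. Count = 2

2


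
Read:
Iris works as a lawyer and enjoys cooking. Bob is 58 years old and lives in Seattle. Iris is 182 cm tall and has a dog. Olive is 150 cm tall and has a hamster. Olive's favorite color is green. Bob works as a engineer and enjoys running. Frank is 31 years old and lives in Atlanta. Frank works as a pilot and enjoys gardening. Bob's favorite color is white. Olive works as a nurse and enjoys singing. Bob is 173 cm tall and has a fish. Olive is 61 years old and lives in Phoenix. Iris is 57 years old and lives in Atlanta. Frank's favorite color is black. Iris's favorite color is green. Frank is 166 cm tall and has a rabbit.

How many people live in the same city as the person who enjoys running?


Person with hobby running is Bob, city Seattle. Count = 1

1


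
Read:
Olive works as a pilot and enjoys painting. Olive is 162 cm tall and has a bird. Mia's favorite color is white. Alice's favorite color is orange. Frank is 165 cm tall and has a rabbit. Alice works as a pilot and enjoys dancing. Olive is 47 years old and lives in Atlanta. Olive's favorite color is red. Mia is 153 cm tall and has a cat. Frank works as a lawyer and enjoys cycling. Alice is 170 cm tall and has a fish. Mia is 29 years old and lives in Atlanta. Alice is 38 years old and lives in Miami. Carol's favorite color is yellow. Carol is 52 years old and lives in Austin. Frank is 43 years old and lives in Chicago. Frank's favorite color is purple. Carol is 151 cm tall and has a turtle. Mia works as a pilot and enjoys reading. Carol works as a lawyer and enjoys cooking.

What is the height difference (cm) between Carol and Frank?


|151 - 165| = 14

14
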